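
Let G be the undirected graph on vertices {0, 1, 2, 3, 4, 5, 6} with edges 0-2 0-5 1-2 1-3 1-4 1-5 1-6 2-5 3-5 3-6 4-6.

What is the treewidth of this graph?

2

A width-2 tree decomposition is:
Bags: B1 = {1, 3, 5}  B2 = {1, 3, 6}  B3 = {1, 4, 6}  B4 = {1, 2, 5}  B5 = {0, 2, 5}
Tree: B1–B2, B2–B3, B1–B4, B4–B5
Every bag has size at most 3, so the width is 3 − 1 = 2 and tw(G) ≤ 2. For the lower bound, the 3 vertices {0, 2, 5} are pairwise adjacent, and any tree decomposition puts a clique entirely inside one bag — forcing width ≥ 2. Combining the bounds, tw(G) = 2.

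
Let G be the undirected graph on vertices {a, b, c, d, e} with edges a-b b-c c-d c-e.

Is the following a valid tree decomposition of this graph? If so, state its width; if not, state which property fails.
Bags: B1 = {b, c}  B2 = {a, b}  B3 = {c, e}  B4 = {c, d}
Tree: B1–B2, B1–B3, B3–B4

Checking the three conditions: (i) the bags cover all of {a, b, c, d, e}; (ii) for each edge, some bag contains both endpoints; (iii) the bags containing any fixed vertex form a subtree. All hold, so the decomposition is valid with width 2 − 1 = 1.

Yes; width 1.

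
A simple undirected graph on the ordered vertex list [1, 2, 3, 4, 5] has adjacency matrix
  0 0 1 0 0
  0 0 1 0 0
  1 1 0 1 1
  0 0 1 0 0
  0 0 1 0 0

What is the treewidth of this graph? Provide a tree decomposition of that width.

The largest bag has 2 vertices, giving width 1; this decomposition certifies tw(G) ≤ 1. Since G has at least one edge (e.g. 1–3), it is not an edgeless graph, so tw(G) ≥ 1. The upper and lower bounds meet at 1, so that is the treewidth.

Treewidth 1.
One such decomposition:
Bags: B1 = {1, 3}  B2 = {3, 4}  B3 = {3, 5}  B4 = {2, 3}
Tree: B1–B2, B1–B3, B2–B4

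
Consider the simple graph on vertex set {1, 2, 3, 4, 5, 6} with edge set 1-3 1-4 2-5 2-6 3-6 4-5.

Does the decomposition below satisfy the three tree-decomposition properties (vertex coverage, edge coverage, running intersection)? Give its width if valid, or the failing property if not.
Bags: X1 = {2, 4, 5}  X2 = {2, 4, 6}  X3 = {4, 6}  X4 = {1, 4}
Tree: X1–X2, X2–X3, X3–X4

No — vertex 3 appears in no bag.

A tree decomposition must satisfy three properties: every vertex lies in some bag; for every edge, both endpoints lie together in some bag; and for every vertex, the bags containing it form a connected subtree. Here vertex 3 appears in no bag, so the decomposition is invalid.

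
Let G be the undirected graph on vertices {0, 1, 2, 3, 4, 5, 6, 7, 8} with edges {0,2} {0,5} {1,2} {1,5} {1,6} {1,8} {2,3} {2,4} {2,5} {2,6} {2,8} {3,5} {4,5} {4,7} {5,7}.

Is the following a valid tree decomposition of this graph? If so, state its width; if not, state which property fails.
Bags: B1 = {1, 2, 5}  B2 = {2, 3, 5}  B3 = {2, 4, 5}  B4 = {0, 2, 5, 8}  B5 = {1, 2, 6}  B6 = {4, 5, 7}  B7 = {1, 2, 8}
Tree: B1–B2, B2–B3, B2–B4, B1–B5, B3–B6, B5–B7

No — bags containing vertex 8 are not connected in the tree.

A tree decomposition must satisfy three properties: every vertex lies in some bag; for every edge, both endpoints lie together in some bag; and for every vertex, the bags containing it form a connected subtree. Here bags containing vertex 8 are not connected in the tree, so the decomposition is invalid.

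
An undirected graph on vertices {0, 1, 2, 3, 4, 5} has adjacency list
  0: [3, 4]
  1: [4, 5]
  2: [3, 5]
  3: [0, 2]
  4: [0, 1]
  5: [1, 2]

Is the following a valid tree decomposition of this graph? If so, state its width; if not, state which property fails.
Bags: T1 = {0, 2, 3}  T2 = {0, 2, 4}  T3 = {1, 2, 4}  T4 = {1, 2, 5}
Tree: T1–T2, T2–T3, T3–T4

Yes; width 2.

Checking the three conditions: (i) the bags cover all of {0, 1, 2, 3, 4, 5}; (ii) for each edge, some bag contains both endpoints; (iii) the bags containing any fixed vertex form a subtree. All hold, so the decomposition is valid with width 3 − 1 = 2.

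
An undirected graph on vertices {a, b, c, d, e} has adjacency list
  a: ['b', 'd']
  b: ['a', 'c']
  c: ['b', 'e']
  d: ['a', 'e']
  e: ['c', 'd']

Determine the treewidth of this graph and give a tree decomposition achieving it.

Each bag holds 3 vertices, so the decomposition has width 2, which upper-bounds the treewidth. For the lower bound, G contains the cycle b–a–d–e–c–b, so G is not a forest; only forests have treewidth ≤ 1, hence tw(G) ≥ 2. Combining the bounds, tw(G) = 2.

Treewidth 2.
Bags: B1 = {a, b, d}  B2 = {b, d, e}  B3 = {b, c, e}
Tree: B1–B2, B2–B3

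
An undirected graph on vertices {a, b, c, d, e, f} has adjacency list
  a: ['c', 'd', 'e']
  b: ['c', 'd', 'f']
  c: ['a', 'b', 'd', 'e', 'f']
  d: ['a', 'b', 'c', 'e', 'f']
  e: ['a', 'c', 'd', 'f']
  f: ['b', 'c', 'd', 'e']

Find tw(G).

A width-3 tree decomposition is:
Bags: B1 = {a, c, d, e}  B2 = {c, d, e, f}  B3 = {b, c, d, f}
Tree: B1–B2, B2–B3
Every bag has size at most 4, so the width is 4 − 1 = 3 and tw(G) ≤ 3. Conversely, {a, c, d, e} is a clique of size 4, and the vertices of any clique must share a bag in every tree decomposition; so some bag has ≥ 4 vertices and tw(G) ≥ 3. Combining the bounds, tw(G) = 3.

3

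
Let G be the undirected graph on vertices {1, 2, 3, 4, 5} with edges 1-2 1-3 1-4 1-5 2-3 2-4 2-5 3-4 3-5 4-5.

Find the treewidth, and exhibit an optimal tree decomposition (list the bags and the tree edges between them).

Treewidth 4.
Bags: B1 = {1, 2, 3, 4, 5}
Tree: (single bag)

With just one bag of size 5, the width is 5 − 1 = 4, so tw(G) ≤ 4. For the lower bound, the 5 vertices {1, 2, 3, 4, 5} are pairwise adjacent, and any tree decomposition puts a clique entirely inside one bag — forcing width ≥ 4. Therefore the treewidth is 4.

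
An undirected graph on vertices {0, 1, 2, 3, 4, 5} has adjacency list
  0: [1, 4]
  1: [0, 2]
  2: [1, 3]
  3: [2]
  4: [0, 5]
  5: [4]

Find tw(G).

1

A width-1 tree decomposition is:
Bags: B1 = {4, 5}  B2 = {0, 4}  B3 = {0, 1}  B4 = {1, 2}  B5 = {2, 3}
Tree: B1–B2, B2–B3, B3–B4, B4–B5
Every bag has size at most 2, so the width is 2 − 1 = 1 and tw(G) ≤ 1. Since G has at least one edge (e.g. 5–4), it is not an edgeless graph, so tw(G) ≥ 1. Hence tw(G) = 1 exactly.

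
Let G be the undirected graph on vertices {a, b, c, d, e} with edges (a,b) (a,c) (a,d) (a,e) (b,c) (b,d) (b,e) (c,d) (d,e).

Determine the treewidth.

3

A width-3 tree decomposition is:
Bags: B1 = {a, b, d, e}  B2 = {a, b, c, d}
Tree: B1–B2
The largest bag has 4 vertices, giving width 3; this decomposition certifies tw(G) ≤ 3. Conversely, {a, b, d, e} is a clique of size 4, and the vertices of any clique must share a bag in every tree decomposition; so some bag has ≥ 4 vertices and tw(G) ≥ 3. Hence tw(G) = 3 exactly.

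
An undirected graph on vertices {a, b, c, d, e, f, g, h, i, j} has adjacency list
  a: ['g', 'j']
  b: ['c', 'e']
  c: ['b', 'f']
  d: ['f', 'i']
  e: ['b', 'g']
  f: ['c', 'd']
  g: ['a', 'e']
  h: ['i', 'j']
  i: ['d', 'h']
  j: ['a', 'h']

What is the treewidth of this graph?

A width-2 tree decomposition is:
Bags: B1 = {d, f, i}  B2 = {c, f, i}  B3 = {b, c, i}  B4 = {b, e, i}  B5 = {e, g, i}  B6 = {a, g, i}  B7 = {a, i, j}  B8 = {h, i, j}
Tree: B1–B2, B2–B3, B3–B4, B4–B5, B5–B6, B6–B7, B7–B8
The largest bag has 3 vertices, giving width 2; this decomposition certifies tw(G) ≤ 2. For the lower bound, G contains the cycle i–d–f–c–b–e–g–a–j–h–i, so G is not a forest; only forests have treewidth ≤ 1, hence tw(G) ≥ 2. Hence tw(G) = 2 exactly.

2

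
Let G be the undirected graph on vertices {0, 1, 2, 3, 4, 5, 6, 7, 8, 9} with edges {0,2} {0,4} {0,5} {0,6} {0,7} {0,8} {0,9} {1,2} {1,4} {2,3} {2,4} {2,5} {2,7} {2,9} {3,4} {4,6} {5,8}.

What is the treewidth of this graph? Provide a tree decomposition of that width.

The largest bag has 3 vertices, giving width 2; this decomposition certifies tw(G) ≤ 2. For the lower bound, the 3 vertices {0, 5, 8} are pairwise adjacent, and any tree decomposition puts a clique entirely inside one bag — forcing width ≥ 2. Hence tw(G) = 2 exactly.

Treewidth 2.
Bags: B1 = {2, 3, 4}  B2 = {0, 2, 4}  B3 = {0, 2, 5}  B4 = {0, 5, 8}  B5 = {0, 2, 9}  B6 = {0, 2, 7}  B7 = {0, 4, 6}  B8 = {1, 2, 4}
Tree: B1–B2, B2–B3, B3–B4, B3–B5, B5–B6, B2–B7, B1–B8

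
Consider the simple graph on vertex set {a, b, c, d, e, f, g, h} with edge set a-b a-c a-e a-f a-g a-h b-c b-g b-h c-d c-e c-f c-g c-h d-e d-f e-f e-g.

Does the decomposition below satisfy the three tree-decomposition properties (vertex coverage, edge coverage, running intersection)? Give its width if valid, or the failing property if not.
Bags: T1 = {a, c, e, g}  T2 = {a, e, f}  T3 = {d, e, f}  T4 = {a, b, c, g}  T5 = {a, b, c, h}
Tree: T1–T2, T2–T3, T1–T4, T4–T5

No — edge (c,f) lies in no bag.

A tree decomposition must satisfy three properties: every vertex lies in some bag; for every edge, both endpoints lie together in some bag; and for every vertex, the bags containing it form a connected subtree. Here edge (c,f) lies in no bag, so the decomposition is invalid.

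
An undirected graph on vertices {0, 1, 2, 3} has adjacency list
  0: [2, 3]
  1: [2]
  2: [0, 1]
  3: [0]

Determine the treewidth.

A width-1 tree decomposition is:
Bags: B1 = {0, 2}  B2 = {1, 2}  B3 = {0, 3}
Tree: B1–B2, B1–B3
Every bag has size at most 2, so the width is 2 − 1 = 1 and tw(G) ≤ 1. Any graph with an edge has treewidth ≥ 1, and G has the edge 0–2. Therefore the treewidth is 1.

1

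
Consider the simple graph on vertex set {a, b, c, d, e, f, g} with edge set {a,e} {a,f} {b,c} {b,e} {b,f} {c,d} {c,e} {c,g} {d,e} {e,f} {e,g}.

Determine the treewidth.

A width-2 tree decomposition is:
Bags: B1 = {b, c, e}  B2 = {c, e, g}  B3 = {c, d, e}  B4 = {b, e, f}  B5 = {a, e, f}
Tree: B1–B2, B1–B3, B1–B4, B4–B5
Every bag has size at most 3, so the width is 3 − 1 = 2 and tw(G) ≤ 2. On the other hand G contains the 3-clique {a, e, f}. A clique must lie in a single bag of any decomposition, so no decomposition can have width below 2. Combining the bounds, tw(G) = 2.

2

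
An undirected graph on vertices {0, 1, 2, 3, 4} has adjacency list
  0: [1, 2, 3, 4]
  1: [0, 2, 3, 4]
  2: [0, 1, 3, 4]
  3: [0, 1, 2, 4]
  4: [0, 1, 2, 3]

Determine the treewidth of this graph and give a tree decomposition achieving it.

With just one bag of size 5, the width is 5 − 1 = 4, so tw(G) ≤ 4. For the lower bound, the 5 vertices {0, 1, 2, 3, 4} are pairwise adjacent, and any tree decomposition puts a clique entirely inside one bag — forcing width ≥ 4. Hence tw(G) = 4 exactly.

Treewidth 4.
One such decomposition:
Bags: B1 = {0, 1, 2, 3, 4}
Tree: (single bag)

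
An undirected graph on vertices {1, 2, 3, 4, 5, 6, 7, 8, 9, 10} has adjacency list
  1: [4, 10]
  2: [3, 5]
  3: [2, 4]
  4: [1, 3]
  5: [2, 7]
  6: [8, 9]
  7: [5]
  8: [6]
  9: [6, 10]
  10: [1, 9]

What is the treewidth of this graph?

1

A width-1 tree decomposition is:
Bags: B1 = {5, 7}  B2 = {2, 5}  B3 = {2, 3}  B4 = {3, 4}  B5 = {1, 4}  B6 = {1, 10}  B7 = {9, 10}  B8 = {6, 9}  B9 = {6, 8}
Tree: B1–B2, B2–B3, B3–B4, B4–B5, B5–B6, B6–B7, B7–B8, B8–B9
The largest bag has 2 vertices, giving width 1; this decomposition certifies tw(G) ≤ 1. Any graph with an edge has treewidth ≥ 1, and G has the edge 7–5. Therefore the treewidth is 1.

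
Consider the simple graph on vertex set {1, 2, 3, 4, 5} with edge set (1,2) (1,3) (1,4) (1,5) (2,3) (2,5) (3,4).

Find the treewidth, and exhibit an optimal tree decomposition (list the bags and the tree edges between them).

Every bag has size at most 3, so the width is 3 − 1 = 2 and tw(G) ≤ 2. For the lower bound, the 3 vertices {1, 2, 3} are pairwise adjacent, and any tree decomposition puts a clique entirely inside one bag — forcing width ≥ 2. Therefore the treewidth is 2.

Treewidth 2.
One such decomposition:
Bags: B1 = {1, 2, 3}  B2 = {1, 3, 4}  B3 = {1, 2, 5}
Tree: B1–B2, B1–B3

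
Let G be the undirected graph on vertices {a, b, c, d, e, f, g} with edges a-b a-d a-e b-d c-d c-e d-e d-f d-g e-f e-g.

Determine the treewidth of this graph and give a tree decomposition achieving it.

Every bag has size at most 3, so the width is 3 − 1 = 2 and tw(G) ≤ 2. Conversely, {d, e, g} is a clique of size 3, and the vertices of any clique must share a bag in every tree decomposition; so some bag has ≥ 3 vertices and tw(G) ≥ 2. Hence tw(G) = 2 exactly.

Treewidth 2.
One optimal decomposition is:
Bags: B1 = {a, d, e}  B2 = {c, d, e}  B3 = {d, e, f}  B4 = {a, b, d}  B5 = {d, e, g}
Tree: B1–B2, B1–B3, B1–B4, B3–B5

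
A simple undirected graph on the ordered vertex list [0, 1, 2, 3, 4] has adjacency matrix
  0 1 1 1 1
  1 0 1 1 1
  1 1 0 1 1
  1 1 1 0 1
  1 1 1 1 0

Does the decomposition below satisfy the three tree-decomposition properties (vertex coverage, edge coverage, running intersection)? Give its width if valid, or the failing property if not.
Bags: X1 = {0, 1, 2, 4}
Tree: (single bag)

No — vertex 3 appears in no bag.

A tree decomposition must satisfy three properties: every vertex lies in some bag; for every edge, both endpoints lie together in some bag; and for every vertex, the bags containing it form a connected subtree. Here vertex 3 appears in no bag, so the decomposition is invalid.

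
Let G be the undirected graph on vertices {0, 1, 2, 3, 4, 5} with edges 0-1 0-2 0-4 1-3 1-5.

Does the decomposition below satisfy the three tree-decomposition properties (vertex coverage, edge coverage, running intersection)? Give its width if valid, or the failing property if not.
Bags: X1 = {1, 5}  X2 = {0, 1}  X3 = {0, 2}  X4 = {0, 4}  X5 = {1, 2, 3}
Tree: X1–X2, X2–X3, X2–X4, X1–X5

No — bags containing vertex 2 are not connected in the tree.

A tree decomposition must satisfy three properties: every vertex lies in some bag; for every edge, both endpoints lie together in some bag; and for every vertex, the bags containing it form a connected subtree. Here bags containing vertex 2 are not connected in the tree, so the decomposition is invalid.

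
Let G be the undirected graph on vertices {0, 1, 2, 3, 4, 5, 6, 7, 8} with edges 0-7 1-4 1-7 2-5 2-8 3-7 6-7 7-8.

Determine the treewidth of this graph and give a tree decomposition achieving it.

Treewidth 1.
Bags: B1 = {6, 7}  B2 = {1, 7}  B3 = {3, 7}  B4 = {0, 7}  B5 = {7, 8}  B6 = {2, 8}  B7 = {1, 4}  B8 = {2, 5}
Tree: B1–B2, B1–B3, B1–B4, B4–B5, B5–B6, B2–B7, B6–B8

Every bag has size at most 2, so the width is 2 − 1 = 1 and tw(G) ≤ 1. Since G has at least one edge (e.g. 7–6), it is not an edgeless graph, so tw(G) ≥ 1. Combining the bounds, tw(G) = 1.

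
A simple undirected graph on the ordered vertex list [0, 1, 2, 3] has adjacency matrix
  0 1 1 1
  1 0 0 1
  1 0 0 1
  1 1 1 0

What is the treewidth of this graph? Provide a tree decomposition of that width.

Each bag holds 3 vertices, so the decomposition has width 2, which upper-bounds the treewidth. Conversely, {0, 1, 3} is a clique of size 3, and the vertices of any clique must share a bag in every tree decomposition; so some bag has ≥ 3 vertices and tw(G) ≥ 2. Therefore the treewidth is 2.

Treewidth 2.
One optimal decomposition is:
Bags: B1 = {0, 2, 3}  B2 = {0, 1, 3}
Tree: B1–B2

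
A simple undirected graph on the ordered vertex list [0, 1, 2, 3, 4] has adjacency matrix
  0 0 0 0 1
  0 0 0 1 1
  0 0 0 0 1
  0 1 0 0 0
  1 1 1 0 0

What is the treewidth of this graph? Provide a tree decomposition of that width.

Treewidth 1.
One optimal decomposition is:
Bags: B1 = {2, 4}  B2 = {1, 4}  B3 = {0, 4}  B4 = {1, 3}
Tree: B1–B2, B1–B3, B2–B4

The largest bag has 2 vertices, giving width 1; this decomposition certifies tw(G) ≤ 1. G has an edge, so its treewidth is at least 1. Therefore the treewidth is 1.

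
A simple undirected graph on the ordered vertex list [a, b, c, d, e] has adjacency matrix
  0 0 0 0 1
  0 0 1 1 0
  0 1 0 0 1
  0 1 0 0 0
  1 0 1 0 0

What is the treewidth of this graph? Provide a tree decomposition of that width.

Treewidth 1.
One optimal decomposition is:
Bags: B1 = {c, e}  B2 = {b, c}  B3 = {a, e}  B4 = {b, d}
Tree: B1–B2, B1–B3, B2–B4

Every bag has size at most 2, so the width is 2 − 1 = 1 and tw(G) ≤ 1. Any graph with an edge has treewidth ≥ 1, and G has the edge e–c. The upper and lower bounds meet at 1, so that is the treewidth.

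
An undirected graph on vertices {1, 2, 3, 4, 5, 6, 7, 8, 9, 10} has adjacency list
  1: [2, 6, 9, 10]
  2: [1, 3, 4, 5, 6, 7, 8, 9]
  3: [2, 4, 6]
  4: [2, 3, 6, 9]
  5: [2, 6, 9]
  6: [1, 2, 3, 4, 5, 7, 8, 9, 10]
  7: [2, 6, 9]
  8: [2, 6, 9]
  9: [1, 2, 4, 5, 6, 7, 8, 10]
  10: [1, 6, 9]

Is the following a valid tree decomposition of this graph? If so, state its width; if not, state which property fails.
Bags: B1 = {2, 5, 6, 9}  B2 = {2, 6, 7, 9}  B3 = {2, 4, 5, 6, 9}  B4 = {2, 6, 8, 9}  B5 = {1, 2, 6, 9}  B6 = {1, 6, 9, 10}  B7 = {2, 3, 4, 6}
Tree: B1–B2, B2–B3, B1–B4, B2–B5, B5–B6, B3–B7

No — bags containing vertex 5 are not connected in the tree.

A tree decomposition must satisfy three properties: every vertex lies in some bag; for every edge, both endpoints lie together in some bag; and for every vertex, the bags containing it form a connected subtree. Here bags containing vertex 5 are not connected in the tree, so the decomposition is invalid.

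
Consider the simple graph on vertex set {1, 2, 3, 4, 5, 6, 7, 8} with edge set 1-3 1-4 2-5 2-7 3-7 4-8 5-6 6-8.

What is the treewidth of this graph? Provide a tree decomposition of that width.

The largest bag has 3 vertices, giving width 2; this decomposition certifies tw(G) ≤ 2. Since 8–4–1–3–7–2–5–6–8 is a cycle in G, G is not acyclic. Forests are exactly the graphs of treewidth ≤ 1, so tw(G) ≥ 2. The upper and lower bounds meet at 2, so that is the treewidth.

Treewidth 2.
One optimal decomposition is:
Bags: B1 = {1, 4, 8}  B2 = {1, 3, 8}  B3 = {3, 7, 8}  B4 = {2, 7, 8}  B5 = {2, 5, 8}  B6 = {5, 6, 8}
Tree: B1–B2, B2–B3, B3–B4, B4–B5, B5–B6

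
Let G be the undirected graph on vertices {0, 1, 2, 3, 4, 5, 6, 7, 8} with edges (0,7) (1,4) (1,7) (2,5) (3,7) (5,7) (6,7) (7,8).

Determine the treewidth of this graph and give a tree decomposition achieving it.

Treewidth 1.
Bags: B1 = {6, 7}  B2 = {0, 7}  B3 = {7, 8}  B4 = {3, 7}  B5 = {1, 7}  B6 = {1, 4}  B7 = {5, 7}  B8 = {2, 5}
Tree: B1–B2, B1–B3, B1–B4, B1–B5, B5–B6, B2–B7, B7–B8

Every bag has size at most 2, so the width is 2 − 1 = 1 and tw(G) ≤ 1. G has an edge, so its treewidth is at least 1. Combining the bounds, tw(G) = 1.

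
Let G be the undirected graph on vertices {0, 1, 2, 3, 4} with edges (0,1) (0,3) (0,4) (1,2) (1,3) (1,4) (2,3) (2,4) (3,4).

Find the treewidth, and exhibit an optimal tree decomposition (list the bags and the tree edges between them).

Treewidth 3.
One such decomposition:
Bags: B1 = {0, 1, 3, 4}  B2 = {1, 2, 3, 4}
Tree: B1–B2

The largest bag has 4 vertices, giving width 3; this decomposition certifies tw(G) ≤ 3. On the other hand G contains the 4-clique {0, 1, 3, 4}. A clique must lie in a single bag of any decomposition, so no decomposition can have width below 3. Therefore the treewidth is 3.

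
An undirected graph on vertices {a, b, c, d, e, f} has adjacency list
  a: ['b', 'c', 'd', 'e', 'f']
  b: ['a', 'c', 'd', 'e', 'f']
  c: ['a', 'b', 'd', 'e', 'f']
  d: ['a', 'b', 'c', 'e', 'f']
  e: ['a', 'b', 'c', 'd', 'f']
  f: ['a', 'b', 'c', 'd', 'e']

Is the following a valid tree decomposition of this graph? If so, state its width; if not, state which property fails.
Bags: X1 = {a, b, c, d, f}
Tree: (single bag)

No — vertex e appears in no bag.

A tree decomposition must satisfy three properties: every vertex lies in some bag; for every edge, both endpoints lie together in some bag; and for every vertex, the bags containing it form a connected subtree. Here vertex e appears in no bag, so the decomposition is invalid.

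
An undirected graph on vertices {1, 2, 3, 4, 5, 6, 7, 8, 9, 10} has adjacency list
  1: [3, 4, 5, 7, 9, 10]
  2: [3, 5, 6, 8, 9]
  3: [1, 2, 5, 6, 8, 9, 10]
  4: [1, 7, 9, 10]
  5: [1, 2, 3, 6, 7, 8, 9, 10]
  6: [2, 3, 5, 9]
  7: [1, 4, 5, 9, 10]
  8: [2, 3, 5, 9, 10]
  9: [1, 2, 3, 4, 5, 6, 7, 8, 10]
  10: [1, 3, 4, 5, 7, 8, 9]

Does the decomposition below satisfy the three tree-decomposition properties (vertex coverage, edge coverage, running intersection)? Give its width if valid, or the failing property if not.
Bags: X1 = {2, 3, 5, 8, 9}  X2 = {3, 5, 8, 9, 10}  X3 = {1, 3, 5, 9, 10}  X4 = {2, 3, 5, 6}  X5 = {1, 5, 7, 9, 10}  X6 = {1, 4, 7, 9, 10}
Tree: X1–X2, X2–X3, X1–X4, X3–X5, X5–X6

No — edge (9,6) lies in no bag.

A tree decomposition must satisfy three properties: every vertex lies in some bag; for every edge, both endpoints lie together in some bag; and for every vertex, the bags containing it form a connected subtree. Here edge (9,6) lies in no bag, so the decomposition is invalid.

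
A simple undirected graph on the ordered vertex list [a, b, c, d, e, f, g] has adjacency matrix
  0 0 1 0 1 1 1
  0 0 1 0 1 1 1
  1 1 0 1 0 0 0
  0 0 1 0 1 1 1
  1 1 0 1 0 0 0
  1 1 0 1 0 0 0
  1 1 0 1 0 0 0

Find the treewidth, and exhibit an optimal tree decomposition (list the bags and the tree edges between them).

The largest bag has 4 vertices, giving width 3; this decomposition certifies tw(G) ≤ 3. For the lower bound: the 4 vertex sets {b,g}, {d,f}, {a}, {c} are disjoint, each induces a connected subgraph, and every pair is joined by at least one edge of G. Contracting each set to a single vertex therefore yields K_{4} as a minor, and since treewidth is minor-monotone, tw(G) ≥ tw(K_{4}) = 3. Hence tw(G) = 3 exactly.

Treewidth 3.
One optimal decomposition is:
Bags: B1 = {a, b, d, g}  B2 = {a, b, d, f}  B3 = {a, b, c, d}  B4 = {a, b, d, e}
Tree: B1–B2, B2–B3, B3–B4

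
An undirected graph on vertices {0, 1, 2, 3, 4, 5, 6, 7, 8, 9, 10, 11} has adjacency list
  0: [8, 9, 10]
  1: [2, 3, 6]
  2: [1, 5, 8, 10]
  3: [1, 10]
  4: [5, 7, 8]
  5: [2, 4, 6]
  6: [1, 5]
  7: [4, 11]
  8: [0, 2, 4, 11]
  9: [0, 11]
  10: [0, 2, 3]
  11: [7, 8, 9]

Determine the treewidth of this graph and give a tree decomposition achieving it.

Every bag has size at most 4, so the width is 4 − 1 = 3 and tw(G) ≤ 3. For the lower bound: the 4 vertex sets {1,3,6}, {5}, {2}, {0,4,8,10} are disjoint, each induces a connected subgraph, and every pair is joined by at least one edge of G. Contracting each set to a single vertex therefore yields K_{4} as a minor, and since treewidth is minor-monotone, tw(G) ≥ tw(K_{4}) = 3. Therefore the treewidth is 3.

Treewidth 3.
One optimal decomposition is:
Bags: B1 = {1, 3, 5, 6}  B2 = {1, 2, 3, 5}  B3 = {2, 3, 5, 10}  B4 = {2, 4, 5, 10}  B5 = {2, 4, 8, 10}  B6 = {0, 4, 8, 10}  B7 = {0, 4, 7, 8}  B8 = {0, 7, 8, 11}  B9 = {0, 7, 9, 11}
Tree: B1–B2, B2–B3, B3–B4, B4–B5, B5–B6, B6–B7, B7–B8, B8–B9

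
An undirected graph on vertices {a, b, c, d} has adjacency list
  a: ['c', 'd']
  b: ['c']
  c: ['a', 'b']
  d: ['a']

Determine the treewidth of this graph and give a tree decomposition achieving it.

The largest bag has 2 vertices, giving width 1; this decomposition certifies tw(G) ≤ 1. Since G has at least one edge (e.g. d–a), it is not an edgeless graph, so tw(G) ≥ 1. Hence tw(G) = 1 exactly.

Treewidth 1.
One optimal decomposition is:
Bags: B1 = {a, d}  B2 = {a, c}  B3 = {b, c}
Tree: B1–B2, B2–B3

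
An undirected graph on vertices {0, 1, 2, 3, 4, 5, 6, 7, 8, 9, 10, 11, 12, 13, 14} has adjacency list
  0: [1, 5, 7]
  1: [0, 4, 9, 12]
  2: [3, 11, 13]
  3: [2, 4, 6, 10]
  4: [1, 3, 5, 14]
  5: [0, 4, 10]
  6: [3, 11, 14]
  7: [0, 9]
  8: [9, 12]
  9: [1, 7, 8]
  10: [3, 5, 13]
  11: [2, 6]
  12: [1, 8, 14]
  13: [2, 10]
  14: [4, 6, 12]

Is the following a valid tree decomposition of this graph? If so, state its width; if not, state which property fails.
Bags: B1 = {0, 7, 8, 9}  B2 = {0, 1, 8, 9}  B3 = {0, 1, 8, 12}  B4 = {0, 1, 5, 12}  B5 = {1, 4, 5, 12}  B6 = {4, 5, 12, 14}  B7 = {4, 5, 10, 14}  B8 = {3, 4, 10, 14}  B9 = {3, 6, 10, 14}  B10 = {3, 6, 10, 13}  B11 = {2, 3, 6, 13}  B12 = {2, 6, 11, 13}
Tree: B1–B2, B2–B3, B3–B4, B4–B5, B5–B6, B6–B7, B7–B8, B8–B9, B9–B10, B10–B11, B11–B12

Yes; width 3.

Checking the three conditions: (i) the bags cover all of {0, 1, 2, 3, 4, 5, 6, 7, 8, 9, 10, 11, 12, 13, 14}; (ii) for each edge, some bag contains both endpoints; (iii) the bags containing any fixed vertex form a subtree. All hold, so the decomposition is valid with width 4 − 1 = 3.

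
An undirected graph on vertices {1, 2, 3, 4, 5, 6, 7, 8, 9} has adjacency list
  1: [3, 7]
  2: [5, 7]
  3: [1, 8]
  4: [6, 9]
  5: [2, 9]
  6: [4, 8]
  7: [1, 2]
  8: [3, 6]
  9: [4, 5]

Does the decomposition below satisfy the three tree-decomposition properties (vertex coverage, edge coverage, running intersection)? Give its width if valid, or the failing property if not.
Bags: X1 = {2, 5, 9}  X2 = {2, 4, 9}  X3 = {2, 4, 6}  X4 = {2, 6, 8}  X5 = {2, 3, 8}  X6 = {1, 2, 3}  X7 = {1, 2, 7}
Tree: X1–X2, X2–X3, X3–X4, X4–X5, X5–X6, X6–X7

Yes; width 2.

Every vertex of G appears in some bag (union = {1, 2, 3, 4, 5, 6, 7, 8, 9}); every edge is covered by a bag; and for each vertex v the set of bags containing v is connected in the bag tree. The decomposition is therefore valid. The largest bag has 3 vertices, so the width is 2.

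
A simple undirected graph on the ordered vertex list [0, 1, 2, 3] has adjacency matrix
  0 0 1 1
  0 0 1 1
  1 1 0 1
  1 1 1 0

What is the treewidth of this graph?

A width-2 tree decomposition is:
Bags: B1 = {1, 2, 3}  B2 = {0, 2, 3}
Tree: B1–B2
Each bag holds 3 vertices, so the decomposition has width 2, which upper-bounds the treewidth. For the lower bound, the 3 vertices {0, 2, 3} are pairwise adjacent, and any tree decomposition puts a clique entirely inside one bag — forcing width ≥ 2. Therefore the treewidth is 2.

2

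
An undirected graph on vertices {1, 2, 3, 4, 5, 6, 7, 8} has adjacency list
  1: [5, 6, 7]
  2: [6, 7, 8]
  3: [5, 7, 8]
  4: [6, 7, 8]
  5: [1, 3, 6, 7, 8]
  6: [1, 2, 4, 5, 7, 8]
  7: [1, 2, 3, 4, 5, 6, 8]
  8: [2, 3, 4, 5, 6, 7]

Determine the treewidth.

A width-3 tree decomposition is:
Bags: B1 = {4, 6, 7, 8}  B2 = {5, 6, 7, 8}  B3 = {1, 5, 6, 7}  B4 = {3, 5, 7, 8}  B5 = {2, 6, 7, 8}
Tree: B1–B2, B2–B3, B2–B4, B1–B5
Every bag has size at most 4, so the width is 4 − 1 = 3 and tw(G) ≤ 3. On the other hand G contains the 4-clique {3, 5, 7, 8}. A clique must lie in a single bag of any decomposition, so no decomposition can have width below 3. Hence tw(G) = 3 exactly.

3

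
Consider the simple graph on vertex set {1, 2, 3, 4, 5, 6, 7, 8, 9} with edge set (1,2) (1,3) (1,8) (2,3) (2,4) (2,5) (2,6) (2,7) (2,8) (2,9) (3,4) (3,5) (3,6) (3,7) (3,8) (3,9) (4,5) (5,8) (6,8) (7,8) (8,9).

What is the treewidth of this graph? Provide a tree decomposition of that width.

Every bag has size at most 4, so the width is 4 − 1 = 3 and tw(G) ≤ 3. Conversely, {1, 2, 3, 8} is a clique of size 4, and the vertices of any clique must share a bag in every tree decomposition; so some bag has ≥ 4 vertices and tw(G) ≥ 3. Hence tw(G) = 3 exactly.

Treewidth 3.
Bags: B1 = {1, 2, 3, 8}  B2 = {2, 3, 5, 8}  B3 = {2, 3, 6, 8}  B4 = {2, 3, 4, 5}  B5 = {2, 3, 7, 8}  B6 = {2, 3, 8, 9}
Tree: B1–B2, B1–B3, B2–B4, B3–B5, B3–B6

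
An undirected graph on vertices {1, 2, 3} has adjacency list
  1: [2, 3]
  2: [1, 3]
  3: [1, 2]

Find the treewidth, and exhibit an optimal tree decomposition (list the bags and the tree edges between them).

A single bag containing all 3 vertices is trivially a valid decomposition of width 2. On the other hand G contains the 3-clique {1, 2, 3}. A clique must lie in a single bag of any decomposition, so no decomposition can have width below 2. Hence tw(G) = 2 exactly.

Treewidth 2.
One optimal decomposition is:
Bags: B1 = {1, 2, 3}
Tree: (single bag)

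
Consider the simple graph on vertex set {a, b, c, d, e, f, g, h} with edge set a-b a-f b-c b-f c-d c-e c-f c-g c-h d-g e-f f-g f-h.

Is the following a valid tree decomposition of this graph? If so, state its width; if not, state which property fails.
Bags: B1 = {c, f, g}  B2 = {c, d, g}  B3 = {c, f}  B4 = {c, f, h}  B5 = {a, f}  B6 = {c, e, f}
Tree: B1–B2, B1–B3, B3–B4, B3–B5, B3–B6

A tree decomposition must satisfy three properties: every vertex lies in some bag; for every edge, both endpoints lie together in some bag; and for every vertex, the bags containing it form a connected subtree. Here vertex b appears in no bag, so the decomposition is invalid.

No — vertex b appears in no bag.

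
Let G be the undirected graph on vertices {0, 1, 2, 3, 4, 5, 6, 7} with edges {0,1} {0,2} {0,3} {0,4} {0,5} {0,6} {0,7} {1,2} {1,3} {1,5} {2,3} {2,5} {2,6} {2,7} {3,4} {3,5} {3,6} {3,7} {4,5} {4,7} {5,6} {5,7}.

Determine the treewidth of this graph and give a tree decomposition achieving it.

Every bag has size at most 5, so the width is 5 − 1 = 4 and tw(G) ≤ 4. For the lower bound, the 5 vertices {0, 1, 2, 3, 5} are pairwise adjacent, and any tree decomposition puts a clique entirely inside one bag — forcing width ≥ 4. The upper and lower bounds meet at 4, so that is the treewidth.

Treewidth 4.
One such decomposition:
Bags: B1 = {0, 2, 3, 5, 6}  B2 = {0, 2, 3, 5, 7}  B3 = {0, 3, 4, 5, 7}  B4 = {0, 1, 2, 3, 5}
Tree: B1–B2, B2–B3, B1–B4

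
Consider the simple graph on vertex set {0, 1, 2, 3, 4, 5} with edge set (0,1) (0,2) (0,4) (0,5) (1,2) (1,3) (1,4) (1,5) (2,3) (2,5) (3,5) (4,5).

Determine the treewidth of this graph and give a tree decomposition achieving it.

Treewidth 3.
One optimal decomposition is:
Bags: B1 = {1, 2, 3, 5}  B2 = {0, 1, 2, 5}  B3 = {0, 1, 4, 5}
Tree: B1–B2, B2–B3

Each bag holds 4 vertices, so the decomposition has width 3, which upper-bounds the treewidth. Conversely, {0, 1, 2, 5} is a clique of size 4, and the vertices of any clique must share a bag in every tree decomposition; so some bag has ≥ 4 vertices and tw(G) ≥ 3. Therefore the treewidth is 3.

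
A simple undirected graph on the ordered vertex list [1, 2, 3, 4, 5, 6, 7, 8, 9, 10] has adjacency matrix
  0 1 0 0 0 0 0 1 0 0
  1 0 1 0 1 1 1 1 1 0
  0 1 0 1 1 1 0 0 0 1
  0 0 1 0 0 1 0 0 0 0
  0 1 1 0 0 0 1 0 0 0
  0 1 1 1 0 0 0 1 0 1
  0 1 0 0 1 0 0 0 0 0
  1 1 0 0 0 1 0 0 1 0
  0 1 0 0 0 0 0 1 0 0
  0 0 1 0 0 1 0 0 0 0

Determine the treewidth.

2

A width-2 tree decomposition is:
Bags: B1 = {2, 3, 6}  B2 = {2, 6, 8}  B3 = {2, 3, 5}  B4 = {2, 5, 7}  B5 = {2, 8, 9}  B6 = {3, 4, 6}  B7 = {1, 2, 8}  B8 = {3, 6, 10}
Tree: B1–B2, B1–B3, B3–B4, B2–B5, B1–B6, B5–B7, B1–B8
The largest bag has 3 vertices, giving width 2; this decomposition certifies tw(G) ≤ 2. On the other hand G contains the 3-clique {2, 8, 9}. A clique must lie in a single bag of any decomposition, so no decomposition can have width below 2. Therefore the treewidth is 2.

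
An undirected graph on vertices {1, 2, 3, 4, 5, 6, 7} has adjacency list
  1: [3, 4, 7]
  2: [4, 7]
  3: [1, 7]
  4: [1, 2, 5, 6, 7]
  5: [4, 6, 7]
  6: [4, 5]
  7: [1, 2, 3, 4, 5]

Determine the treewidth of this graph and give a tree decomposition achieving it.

The largest bag has 3 vertices, giving width 2; this decomposition certifies tw(G) ≤ 2. On the other hand G contains the 3-clique {1, 3, 7}. A clique must lie in a single bag of any decomposition, so no decomposition can have width below 2. Therefore the treewidth is 2.

Treewidth 2.
Bags: B1 = {4, 5, 6}  B2 = {4, 5, 7}  B3 = {1, 4, 7}  B4 = {2, 4, 7}  B5 = {1, 3, 7}
Tree: B1–B2, B2–B3, B2–B4, B3–B5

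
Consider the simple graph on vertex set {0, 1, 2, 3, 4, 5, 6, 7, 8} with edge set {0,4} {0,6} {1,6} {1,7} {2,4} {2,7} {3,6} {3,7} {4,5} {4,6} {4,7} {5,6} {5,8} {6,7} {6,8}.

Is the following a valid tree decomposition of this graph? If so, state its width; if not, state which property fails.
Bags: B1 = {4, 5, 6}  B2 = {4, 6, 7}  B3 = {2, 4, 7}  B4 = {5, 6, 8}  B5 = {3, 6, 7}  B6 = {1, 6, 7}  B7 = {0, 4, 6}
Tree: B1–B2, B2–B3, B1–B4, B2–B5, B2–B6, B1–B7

Every vertex of G appears in some bag (union = {0, 1, 2, 3, 4, 5, 6, 7, 8}); every edge is covered by a bag; and for each vertex v the set of bags containing v is connected in the bag tree. The decomposition is therefore valid. The largest bag has 3 vertices, so the width is 2.

Yes; width 2.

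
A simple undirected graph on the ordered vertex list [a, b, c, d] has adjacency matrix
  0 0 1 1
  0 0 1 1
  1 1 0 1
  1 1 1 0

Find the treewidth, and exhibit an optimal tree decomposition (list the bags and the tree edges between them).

Every bag has size at most 3, so the width is 3 − 1 = 2 and tw(G) ≤ 2. On the other hand G contains the 3-clique {a, c, d}. A clique must lie in a single bag of any decomposition, so no decomposition can have width below 2. Therefore the treewidth is 2.

Treewidth 2.
One such decomposition:
Bags: B1 = {b, c, d}  B2 = {a, c, d}
Tree: B1–B2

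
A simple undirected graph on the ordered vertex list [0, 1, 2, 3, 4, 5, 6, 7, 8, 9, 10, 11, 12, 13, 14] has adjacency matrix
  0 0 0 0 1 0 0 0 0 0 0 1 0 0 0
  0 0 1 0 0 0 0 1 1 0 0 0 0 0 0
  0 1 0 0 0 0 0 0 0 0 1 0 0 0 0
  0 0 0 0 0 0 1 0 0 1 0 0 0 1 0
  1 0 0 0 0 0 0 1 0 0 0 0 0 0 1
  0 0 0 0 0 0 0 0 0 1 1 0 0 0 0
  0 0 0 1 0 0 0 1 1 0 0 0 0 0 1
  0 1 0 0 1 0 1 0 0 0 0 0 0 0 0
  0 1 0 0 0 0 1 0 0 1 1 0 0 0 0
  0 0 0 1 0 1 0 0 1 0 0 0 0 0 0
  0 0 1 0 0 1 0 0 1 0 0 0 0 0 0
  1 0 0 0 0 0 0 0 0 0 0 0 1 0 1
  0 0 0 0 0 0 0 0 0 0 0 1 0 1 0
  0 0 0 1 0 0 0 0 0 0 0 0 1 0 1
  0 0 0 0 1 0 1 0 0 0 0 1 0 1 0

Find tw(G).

A width-3 tree decomposition is:
Bags: B1 = {2, 5, 9, 10}  B2 = {2, 8, 9, 10}  B3 = {1, 2, 8, 9}  B4 = {1, 3, 8, 9}  B5 = {1, 3, 6, 8}  B6 = {1, 3, 6, 7}  B7 = {3, 6, 7, 13}  B8 = {6, 7, 13, 14}  B9 = {4, 7, 13, 14}  B10 = {4, 12, 13, 14}  B11 = {4, 11, 12, 14}  B12 = {0, 4, 11, 12}
Tree: B1–B2, B2–B3, B3–B4, B4–B5, B5–B6, B6–B7, B7–B8, B8–B9, B9–B10, B10–B11, B11–B12
The largest bag has 4 vertices, giving width 3; this decomposition certifies tw(G) ≤ 3. For the lower bound: the 4 vertex sets {2,5,10}, {9}, {8}, {1,3,6,7} are disjoint, each induces a connected subgraph, and every pair is joined by at least one edge of G. Contracting each set to a single vertex therefore yields K_{4} as a minor, and since treewidth is minor-monotone, tw(G) ≥ tw(K_{4}) = 3. Combining the bounds, tw(G) = 3.

3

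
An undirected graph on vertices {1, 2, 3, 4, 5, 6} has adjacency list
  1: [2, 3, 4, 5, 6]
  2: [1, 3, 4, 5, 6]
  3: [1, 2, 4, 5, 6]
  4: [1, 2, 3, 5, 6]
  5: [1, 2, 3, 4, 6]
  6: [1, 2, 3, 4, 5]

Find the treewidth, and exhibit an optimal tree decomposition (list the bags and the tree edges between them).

A single bag containing all 6 vertices is trivially a valid decomposition of width 5. Conversely, {1, 2, 3, 4, 5, 6} is a clique of size 6, and the vertices of any clique must share a bag in every tree decomposition; so some bag has ≥ 6 vertices and tw(G) ≥ 5. Hence tw(G) = 5 exactly.

Treewidth 5.
One such decomposition:
Bags: B1 = {1, 2, 3, 4, 5, 6}
Tree: (single bag)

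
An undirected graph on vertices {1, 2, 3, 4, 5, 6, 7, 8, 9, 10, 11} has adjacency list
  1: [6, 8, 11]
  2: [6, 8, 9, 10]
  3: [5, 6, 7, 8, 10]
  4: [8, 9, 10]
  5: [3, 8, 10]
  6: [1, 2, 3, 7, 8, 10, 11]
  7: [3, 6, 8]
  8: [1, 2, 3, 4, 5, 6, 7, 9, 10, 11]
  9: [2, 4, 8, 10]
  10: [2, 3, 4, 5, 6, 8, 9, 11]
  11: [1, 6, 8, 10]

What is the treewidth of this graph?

A width-3 tree decomposition is:
Bags: B1 = {3, 6, 8, 10}  B2 = {3, 6, 7, 8}  B3 = {3, 5, 8, 10}  B4 = {2, 6, 8, 10}  B5 = {2, 8, 9, 10}  B6 = {6, 8, 10, 11}  B7 = {1, 6, 8, 11}  B8 = {4, 8, 9, 10}
Tree: B1–B2, B1–B3, B1–B4, B4–B5, B1–B6, B6–B7, B5–B8
Every bag has size at most 4, so the width is 4 − 1 = 3 and tw(G) ≤ 3. Conversely, {1, 6, 8, 11} is a clique of size 4, and the vertices of any clique must share a bag in every tree decomposition; so some bag has ≥ 4 vertices and tw(G) ≥ 3. Therefore the treewidth is 3.

3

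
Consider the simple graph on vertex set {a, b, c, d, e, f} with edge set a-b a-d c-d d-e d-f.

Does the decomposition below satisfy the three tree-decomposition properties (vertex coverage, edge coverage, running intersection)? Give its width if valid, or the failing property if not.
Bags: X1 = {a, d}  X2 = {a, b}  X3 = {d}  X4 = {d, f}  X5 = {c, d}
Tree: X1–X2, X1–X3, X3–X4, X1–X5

No — vertex e appears in no bag.

A tree decomposition must satisfy three properties: every vertex lies in some bag; for every edge, both endpoints lie together in some bag; and for every vertex, the bags containing it form a connected subtree. Here vertex e appears in no bag, so the decomposition is invalid.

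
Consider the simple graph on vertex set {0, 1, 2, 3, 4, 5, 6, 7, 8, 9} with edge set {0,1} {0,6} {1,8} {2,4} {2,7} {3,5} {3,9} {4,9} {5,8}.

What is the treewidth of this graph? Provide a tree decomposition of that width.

Every bag has size at most 2, so the width is 2 − 1 = 1 and tw(G) ≤ 1. G has an edge, so its treewidth is at least 1. Combining the bounds, tw(G) = 1.

Treewidth 1.
One optimal decomposition is:
Bags: B1 = {0, 6}  B2 = {0, 1}  B3 = {1, 8}  B4 = {5, 8}  B5 = {3, 5}  B6 = {3, 9}  B7 = {4, 9}  B8 = {2, 4}  B9 = {2, 7}
Tree: B1–B2, B2–B3, B3–B4, B4–B5, B5–B6, B6–B7, B7–B8, B8–B9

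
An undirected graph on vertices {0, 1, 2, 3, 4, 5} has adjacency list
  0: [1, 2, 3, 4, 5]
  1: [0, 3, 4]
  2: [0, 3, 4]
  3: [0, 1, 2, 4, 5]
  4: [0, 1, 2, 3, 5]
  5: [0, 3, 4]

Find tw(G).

3

A width-3 tree decomposition is:
Bags: B1 = {0, 3, 4, 5}  B2 = {0, 1, 3, 4}  B3 = {0, 2, 3, 4}
Tree: B1–B2, B1–B3
Every bag has size at most 4, so the width is 4 − 1 = 3 and tw(G) ≤ 3. On the other hand G contains the 4-clique {0, 1, 3, 4}. A clique must lie in a single bag of any decomposition, so no decomposition can have width below 3. The upper and lower bounds meet at 3, so that is the treewidth.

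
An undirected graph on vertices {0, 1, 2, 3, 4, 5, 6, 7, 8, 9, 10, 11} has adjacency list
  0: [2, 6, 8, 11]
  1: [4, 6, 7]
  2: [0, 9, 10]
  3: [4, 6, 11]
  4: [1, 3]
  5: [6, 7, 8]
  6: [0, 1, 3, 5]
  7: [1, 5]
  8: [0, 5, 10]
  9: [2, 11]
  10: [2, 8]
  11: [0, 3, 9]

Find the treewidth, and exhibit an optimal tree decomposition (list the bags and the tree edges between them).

Treewidth 3.
One optimal decomposition is:
Bags: B1 = {2, 8, 9, 10}  B2 = {0, 2, 8, 9}  B3 = {0, 8, 9, 11}  B4 = {0, 5, 8, 11}  B5 = {0, 5, 6, 11}  B6 = {3, 5, 6, 11}  B7 = {3, 5, 6, 7}  B8 = {1, 3, 6, 7}  B9 = {1, 3, 4, 7}
Tree: B1–B2, B2–B3, B3–B4, B4–B5, B5–B6, B6–B7, B7–B8, B8–B9

Every bag has size at most 4, so the width is 4 − 1 = 3 and tw(G) ≤ 3. For the lower bound: the 4 vertex sets {2,9,10}, {8}, {0}, {3,5,6,11} are disjoint, each induces a connected subgraph, and every pair is joined by at least one edge of G. Contracting each set to a single vertex therefore yields K_{4} as a minor, and since treewidth is minor-monotone, tw(G) ≥ tw(K_{4}) = 3. The upper and lower bounds meet at 3, so that is the treewidth.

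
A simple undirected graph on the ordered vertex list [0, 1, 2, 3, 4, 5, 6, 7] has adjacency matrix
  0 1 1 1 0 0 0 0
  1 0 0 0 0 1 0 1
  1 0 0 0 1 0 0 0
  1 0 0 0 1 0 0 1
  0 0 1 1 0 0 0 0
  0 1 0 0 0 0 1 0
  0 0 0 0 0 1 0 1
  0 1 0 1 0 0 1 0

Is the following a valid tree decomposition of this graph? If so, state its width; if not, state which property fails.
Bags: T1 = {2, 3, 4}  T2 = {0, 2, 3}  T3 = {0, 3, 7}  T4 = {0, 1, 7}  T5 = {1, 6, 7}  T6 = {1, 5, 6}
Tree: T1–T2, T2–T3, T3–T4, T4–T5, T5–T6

Yes; width 2.

Every vertex of G appears in some bag (union = {0, 1, 2, 3, 4, 5, 6, 7}); every edge is covered by a bag; and for each vertex v the set of bags containing v is connected in the bag tree. The decomposition is therefore valid. The largest bag has 3 vertices, so the width is 2.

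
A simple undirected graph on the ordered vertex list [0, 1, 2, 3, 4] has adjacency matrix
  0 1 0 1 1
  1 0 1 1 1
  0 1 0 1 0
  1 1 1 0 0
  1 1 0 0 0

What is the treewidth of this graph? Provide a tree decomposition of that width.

Treewidth 2.
One optimal decomposition is:
Bags: B1 = {0, 1, 4}  B2 = {0, 1, 3}  B3 = {1, 2, 3}
Tree: B1–B2, B2–B3

The largest bag has 3 vertices, giving width 2; this decomposition certifies tw(G) ≤ 2. Conversely, {0, 1, 3} is a clique of size 3, and the vertices of any clique must share a bag in every tree decomposition; so some bag has ≥ 3 vertices and tw(G) ≥ 2. The upper and lower bounds meet at 2, so that is the treewidth.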